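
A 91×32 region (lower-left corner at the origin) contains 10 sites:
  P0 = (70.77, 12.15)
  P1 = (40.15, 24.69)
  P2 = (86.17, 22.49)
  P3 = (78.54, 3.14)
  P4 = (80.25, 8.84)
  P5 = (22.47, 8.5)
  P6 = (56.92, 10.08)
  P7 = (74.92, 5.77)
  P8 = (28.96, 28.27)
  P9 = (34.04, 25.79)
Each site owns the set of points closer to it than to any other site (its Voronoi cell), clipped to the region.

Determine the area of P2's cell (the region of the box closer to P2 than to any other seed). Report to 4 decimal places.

Area of P2's cell: 285.2360

1. box [0,91]×[0,32]: [(0, 0) (91, 0) (91, 32) (0, 32)]
2. ⊥bis P2·P0 via (78.47,17.32): [(90.0991, 0) (91, 0) (91, 32) (68.6134, 32)]  |A|=372.5989
3. ⊥bis P2·P1 via (63.16,23.59): [(90.0991, 0) (91, 0) (91, 32) (68.6134, 32)]  |A|=372.5989
4. ⊥bis P2·P3 via (82.355,12.815): [(81.185, 13.2763) (91, 9.4061) (91, 32) (68.6134, 32)]  |A|=320.4583
5. ⊥bis P2·P4 via (83.21,15.665): [(78.0904, 17.8854) (91, 12.2865) (91, 32) (68.6134, 32)]  |A|=285.236
6. ⊥bis P2·P5 via (54.32,15.495): [(78.0904, 17.8854) (91, 12.2865) (91, 32) (68.6134, 32)]  |A|=285.236
7. ⊥bis P2·P6 via (71.545,16.285): [(78.0904, 17.8854) (91, 12.2865) (91, 32) (68.6134, 32)]  |A|=285.236
8. ⊥bis P2·P7 via (80.545,14.13): [(78.0904, 17.8854) (91, 12.2865) (91, 32) (68.6134, 32)]  |A|=285.236
9. ⊥bis P2·P8 via (57.565,25.38): [(78.0904, 17.8854) (91, 12.2865) (91, 32) (68.6134, 32)]  |A|=285.236
10. ⊥bis P2·P9 via (60.105,24.14): [(78.0904, 17.8854) (91, 12.2865) (91, 32) (68.6134, 32)]  |A|=285.236
11. canonical 4-gon: [(78.0904, 17.8854) (91, 12.2865) (91, 32) (68.6134, 32)]
12. shoelace: 285.236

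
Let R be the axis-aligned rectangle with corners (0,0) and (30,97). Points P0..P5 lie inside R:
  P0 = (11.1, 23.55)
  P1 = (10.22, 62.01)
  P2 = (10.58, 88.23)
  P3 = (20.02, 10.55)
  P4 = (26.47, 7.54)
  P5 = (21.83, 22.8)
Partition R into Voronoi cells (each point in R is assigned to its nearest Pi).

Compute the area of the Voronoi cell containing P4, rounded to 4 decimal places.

Area of P4's cell: 117.3361

1. box [0,30]×[0,97]: [(0, 0) (30, 0) (30, 97) (0, 97)]
2. ⊥bis P4·P0 via (18.785,15.545): [(2.5927, 0) (30, 0) (30, 26.3117)]  |A|=360.5659
3. ⊥bis P4·P1 via (18.345,34.775): [(2.5927, 0) (30, 0) (30, 26.3117)]  |A|=360.5659
4. ⊥bis P4·P2 via (18.525,47.885): [(2.5927, 0) (30, 0) (30, 26.3117)]  |A|=360.5659
5. ⊥bis P4·P3 via (23.245,9.045): [(19.024, 0) (30, 0) (30, 23.52)]  |A|=129.0778
6. ⊥bis P4·P5 via (24.15,15.17): [(26.4263, 15.8621) (19.024, 0) (30, 0) (30, 16.9488)]  |A|=117.3361
7. canonical 4-gon: [(26.4263, 15.8621) (19.024, 0) (30, 0) (30, 16.9488)]
8. shoelace: 117.3361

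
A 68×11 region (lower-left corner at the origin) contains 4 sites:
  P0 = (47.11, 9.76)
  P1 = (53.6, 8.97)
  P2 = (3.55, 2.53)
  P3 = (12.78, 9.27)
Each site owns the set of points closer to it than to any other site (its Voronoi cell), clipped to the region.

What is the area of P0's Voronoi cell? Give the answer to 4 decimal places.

Area of P0's cell: 218.7045

1. box [0,68]×[0,11]: [(0, 0) (68, 0) (68, 11) (0, 11)]
2. ⊥bis P0·P1 via (50.355,9.365): [(0, 0) (49.215, 0) (50.554, 11) (0, 11)]  |A|=548.7298
3. ⊥bis P0·P2 via (25.33,6.145): [(26.3499, 0) (49.215, 0) (50.554, 11) (24.5242, 11)]  |A|=268.9222
4. ⊥bis P0·P3 via (29.945,9.515): [(30.0808, 0) (49.215, 0) (50.554, 11) (29.9238, 11)]  |A|=218.7045
5. canonical 4-gon: [(30.0808, 0) (49.215, 0) (50.554, 11) (29.9238, 11)]
6. shoelace: 218.7045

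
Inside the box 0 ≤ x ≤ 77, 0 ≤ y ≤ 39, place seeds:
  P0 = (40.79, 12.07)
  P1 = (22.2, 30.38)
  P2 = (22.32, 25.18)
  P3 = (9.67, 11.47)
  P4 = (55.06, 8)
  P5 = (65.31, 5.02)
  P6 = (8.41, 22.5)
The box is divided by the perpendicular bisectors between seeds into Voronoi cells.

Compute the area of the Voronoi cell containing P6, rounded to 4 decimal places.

1. box [0,77]×[0,39]: [(0, 0) (77, 0) (77, 39) (0, 39)]
2. ⊥bis P6·P0 via (24.6,17.285): [(0, 0) (19.0323, 0) (31.5947, 39) (0, 39)]  |A|=987.2257
3. ⊥bis P6·P1 via (15.305,26.44): [(0, 0) (19.0323, 0) (23.1351, 12.7373) (8.1279, 39) (0, 39)]  |A|=679.0745
4. ⊥bis P6·P2 via (15.365,23.84): [(0, 0) (19.0323, 0) (19.6116, 1.7986) (14.6398, 27.6041) (8.1279, 39) (0, 39)]  |A|=606.4192
5. ⊥bis P6·P3 via (9.04,16.985): [(0, 15.9523) (16.5211, 17.8396) (14.6398, 27.6041) (8.1279, 39) (0, 39)]  |A|=297.4541
6. ⊥bis P6·P4 via (31.735,15.25): [(0, 15.9523) (16.5211, 17.8396) (14.6398, 27.6041) (8.1279, 39) (0, 39)]  |A|=297.4541
7. ⊥bis P6·P5 via (36.86,13.76): [(0, 15.9523) (16.5211, 17.8396) (14.6398, 27.6041) (8.1279, 39) (0, 39)]  |A|=297.4541
8. canonical 5-gon: [(0, 15.9523) (16.5211, 17.8396) (14.6398, 27.6041) (8.1279, 39) (0, 39)]
9. shoelace: 297.4541

Area of P6's cell: 297.4541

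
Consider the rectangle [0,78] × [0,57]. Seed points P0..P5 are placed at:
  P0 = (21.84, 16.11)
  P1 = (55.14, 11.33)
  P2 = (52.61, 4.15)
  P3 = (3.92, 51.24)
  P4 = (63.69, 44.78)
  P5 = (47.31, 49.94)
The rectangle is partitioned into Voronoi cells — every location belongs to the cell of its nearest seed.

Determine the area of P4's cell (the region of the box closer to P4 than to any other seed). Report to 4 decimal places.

1. box [0,78]×[0,57]: [(0, 0) (78, 0) (78, 57) (0, 57)]
2. ⊥bis P4·P0 via (42.765,30.445): [(63.6218, 0) (78, 0) (78, 57) (24.5731, 57)]  |A|=1932.4452
3. ⊥bis P4·P1 via (59.415,28.055): [(41.2154, 32.7069) (78, 23.3046) (78, 57) (24.5731, 57)]  |A|=1268.6882
4. ⊥bis P4·P2 via (58.15,24.465): [(41.2154, 32.7069) (78, 23.3046) (78, 57) (24.5731, 57)]  |A|=1268.6882
5. ⊥bis P4·P3 via (33.805,48.01): [(33.3862, 44.1353) (41.2154, 32.7069) (78, 23.3046) (78, 57) (34.7766, 57)]  |A|=1203.0555
6. ⊥bis P4·P5 via (55.5,47.36): [(50.1635, 30.4197) (78, 23.3046) (78, 57) (58.5368, 57)]  |A|=727.6501
7. canonical 4-gon: [(50.1635, 30.4197) (78, 23.3046) (78, 57) (58.5368, 57)]
8. shoelace: 727.6501

Area of P4's cell: 727.6501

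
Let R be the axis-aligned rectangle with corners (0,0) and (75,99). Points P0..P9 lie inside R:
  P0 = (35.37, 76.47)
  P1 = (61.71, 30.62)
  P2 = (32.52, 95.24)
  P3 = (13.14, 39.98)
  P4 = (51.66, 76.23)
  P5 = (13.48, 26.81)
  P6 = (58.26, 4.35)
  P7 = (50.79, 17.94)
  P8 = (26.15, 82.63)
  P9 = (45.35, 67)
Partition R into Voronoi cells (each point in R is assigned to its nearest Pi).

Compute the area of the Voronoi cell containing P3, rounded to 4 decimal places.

1. box [0,75]×[0,99]: [(0, 0) (75, 0) (75, 99) (0, 99)]
2. ⊥bis P3·P0 via (24.255,58.225): [(0, 73.0013) (0, 0) (75, 0) (75, 27.3107)]  |A|=3761.703
3. ⊥bis P3·P1 via (37.425,35.3): [(39.995, 48.6361) (0, 73.0013) (0, 0) (30.6223, 0)]  |A|=2204.5183
4. ⊥bis P3·P2 via (22.83,67.61): [(39.995, 48.6361) (0, 73.0013) (0, 0) (30.6223, 0)]  |A|=2204.5183
5. ⊥bis P3·P4 via (32.4,58.105): [(39.995, 48.6361) (0, 73.0013) (0, 0) (30.6223, 0)]  |A|=2204.5183
6. ⊥bis P3·P5 via (13.31,33.395): [(37.1766, 34.0111) (39.995, 48.6361) (0, 73.0013) (0, 33.0514)]  |A|=1069.3994
7. ⊥bis P3·P6 via (35.7,22.165): [(37.1766, 34.0111) (39.995, 48.6361) (0, 73.0013) (0, 33.0514)]  |A|=1069.3994
8. ⊥bis P3·P7 via (31.965,28.96): [(34.8873, 33.952) (38.2832, 39.753) (39.995, 48.6361) (0, 73.0013) (0, 33.0514)]  |A|=1062.8596
9. ⊥bis P3·P8 via (19.645,61.305): [(34.8873, 33.952) (38.2832, 39.753) (39.995, 48.6361) (18.7522, 61.5773) (0, 67.2975) (0, 33.0514)]  |A|=1009.38
10. ⊥bis P3·P9 via (29.245,53.49): [(34.8873, 33.952) (38.2832, 39.753) (38.7474, 42.1623) (26.3369, 56.9567) (18.7522, 61.5773) (0, 67.2975) (0, 33.0514)]  |A|=959.9802
11. canonical 7-gon: [(34.8873, 33.952) (38.2832, 39.753) (38.7474, 42.1623) (26.3369, 56.9567) (18.7522, 61.5773) (0, 67.2975) (0, 33.0514)]
12. shoelace: 959.9802

Area of P3's cell: 959.9802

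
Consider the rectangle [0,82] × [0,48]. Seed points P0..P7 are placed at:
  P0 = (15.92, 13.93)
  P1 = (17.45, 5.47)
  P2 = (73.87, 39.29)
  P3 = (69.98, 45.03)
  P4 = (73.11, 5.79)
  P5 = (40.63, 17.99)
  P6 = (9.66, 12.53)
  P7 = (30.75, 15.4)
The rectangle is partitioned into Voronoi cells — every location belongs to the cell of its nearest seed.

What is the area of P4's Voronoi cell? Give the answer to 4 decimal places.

1. box [0,82]×[0,48]: [(0, 0) (82, 0) (82, 48) (0, 48)]
2. ⊥bis P4·P0 via (44.515,9.86): [(43.1116, 0) (82, 0) (82, 48) (49.9436, 48)]  |A|=1702.676
3. ⊥bis P4·P1 via (45.28,5.63): [(45.2269, 14.8618) (45.3124, 0) (82, 0) (82, 48) (49.9436, 48)]  |A|=1686.3223
4. ⊥bis P4·P2 via (73.49,22.54): [(46.4072, 23.1544) (45.2269, 14.8618) (45.3124, 0) (82, 0) (82, 22.3469)]  |A|=831.5601
5. ⊥bis P4·P3 via (71.545,25.41): [(46.4072, 23.1544) (45.2269, 14.8618) (45.3124, 0) (82, 0) (82, 22.3469)]  |A|=831.5601
6. ⊥bis P4·P5 via (56.87,11.89): [(60.9769, 22.8239) (52.4039, 0) (82, 0) (82, 22.3469)]  |A|=572.6491
7. ⊥bis P4·P6 via (41.385,9.16): [(60.9769, 22.8239) (52.4039, 0) (82, 0) (82, 22.3469)]  |A|=572.6491
8. ⊥bis P4·P7 via (51.93,10.595): [(60.9769, 22.8239) (52.4039, 0) (82, 0) (82, 22.3469)]  |A|=572.6491
9. canonical 4-gon: [(60.9769, 22.8239) (52.4039, 0) (82, 0) (82, 22.3469)]
10. shoelace: 572.6491

Area of P4's cell: 572.6491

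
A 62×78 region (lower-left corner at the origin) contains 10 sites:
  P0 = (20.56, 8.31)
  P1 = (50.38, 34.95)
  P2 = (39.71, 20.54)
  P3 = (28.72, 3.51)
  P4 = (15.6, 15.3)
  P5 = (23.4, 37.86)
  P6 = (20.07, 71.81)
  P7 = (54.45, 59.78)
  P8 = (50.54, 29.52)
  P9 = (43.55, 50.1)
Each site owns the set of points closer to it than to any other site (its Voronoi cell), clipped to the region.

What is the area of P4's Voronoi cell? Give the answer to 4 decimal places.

Area of P4's cell: 541.5861

1. box [0,62]×[0,78]: [(0, 0) (62, 0) (62, 78) (0, 78)]
2. ⊥bis P4·P0 via (18.08,11.805): [(0, 0) (1.4435, 0) (62, 42.97) (62, 78) (0, 78)]  |A|=3534.9446
3. ⊥bis P4·P1 via (32.99,25.125): [(0, 0) (1.4435, 0) (34.0951, 23.1691) (3.1167, 78) (0, 78)]  |A|=1431.8757
4. ⊥bis P4·P2 via (27.655,17.92): [(0, 0) (1.4435, 0) (27.5271, 18.5085) (21.7748, 44.9756) (3.1167, 78) (0, 78)]  |A|=1331.5538
5. ⊥bis P4·P3 via (22.16,9.405): [(0, 0) (1.4435, 0) (27.5271, 18.5085) (21.7748, 44.9756) (3.1167, 78) (0, 78)]  |A|=1331.5538
6. ⊥bis P4·P5 via (19.5,26.58): [(0, 33.322) (0, 0) (1.4435, 0) (27.5271, 18.5085) (26.2825, 24.235)]  |A|=541.5861
7. ⊥bis P4·P6 via (17.835,43.555): [(0, 33.322) (0, 0) (1.4435, 0) (27.5271, 18.5085) (26.2825, 24.235)]  |A|=541.5861
8. ⊥bis P4·P7 via (35.025,37.54): [(0, 33.322) (0, 0) (1.4435, 0) (27.5271, 18.5085) (26.2825, 24.235)]  |A|=541.5861
9. ⊥bis P4·P8 via (33.07,22.41): [(0, 33.322) (0, 0) (1.4435, 0) (27.5271, 18.5085) (26.2825, 24.235)]  |A|=541.5861
10. ⊥bis P4·P9 via (29.575,32.7): [(0, 33.322) (0, 0) (1.4435, 0) (27.5271, 18.5085) (26.2825, 24.235)]  |A|=541.5861
11. canonical 5-gon: [(0, 33.322) (0, 0) (1.4435, 0) (27.5271, 18.5085) (26.2825, 24.235)]
12. shoelace: 541.5861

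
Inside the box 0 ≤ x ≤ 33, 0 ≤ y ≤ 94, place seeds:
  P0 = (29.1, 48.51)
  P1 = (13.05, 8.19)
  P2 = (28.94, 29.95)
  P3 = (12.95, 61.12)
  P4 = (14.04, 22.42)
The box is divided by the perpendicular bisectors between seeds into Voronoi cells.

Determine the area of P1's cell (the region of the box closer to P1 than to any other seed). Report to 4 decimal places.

1. box [0,33]×[0,94]: [(0, 0) (33, 0) (33, 94) (0, 94)]
2. ⊥bis P1·P0 via (21.075,28.35): [(0, 36.7392) (0, 0) (33, 0) (33, 23.6031)]  |A|=995.6479
3. ⊥bis P1·P2 via (20.995,19.07): [(0, 34.4014) (0, 0) (33, 0) (33, 10.3035)]  |A|=737.63
4. ⊥bis P1·P3 via (13,34.655): [(0, 34.4014) (0, 0) (33, 0) (33, 10.3035)]  |A|=737.63
5. ⊥bis P1·P4 via (13.545,15.305): [(27.4783, 14.3356) (0, 16.2473) (0, 0) (33, 0) (33, 10.3035)]  |A|=488.2091
6. canonical 5-gon: [(27.4783, 14.3356) (0, 16.2473) (0, 0) (33, 0) (33, 10.3035)]
7. shoelace: 488.2091

Area of P1's cell: 488.2091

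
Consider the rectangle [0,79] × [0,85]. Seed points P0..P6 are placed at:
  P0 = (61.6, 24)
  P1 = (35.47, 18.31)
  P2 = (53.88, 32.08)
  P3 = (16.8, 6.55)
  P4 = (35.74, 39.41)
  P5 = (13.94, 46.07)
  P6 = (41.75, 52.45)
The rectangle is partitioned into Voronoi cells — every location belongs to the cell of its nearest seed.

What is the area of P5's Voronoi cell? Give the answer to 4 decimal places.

1. box [0,79]×[0,85]: [(0, 0) (79, 0) (79, 85) (0, 85)]
2. ⊥bis P5·P0 via (37.77,35.035): [(0, 0) (21.5463, 0) (60.9074, 85) (0, 85)]  |A|=3504.2806
3. ⊥bis P5·P1 via (24.705,32.19): [(0, 13.0294) (43.0361, 46.4072) (60.9074, 85) (0, 85)]  |A|=2723.962
4. ⊥bis P5·P2 via (33.91,39.075): [(0, 13.0294) (34.0322, 39.424) (49.9964, 85) (0, 85)]  |A|=2363.9789
5. ⊥bis P5·P3 via (15.37,26.31): [(0, 25.1977) (17.304, 26.45) (34.0322, 39.424) (49.9964, 85) (0, 85)]  |A|=2258.6987
6. ⊥bis P5·P4 via (24.84,42.74): [(0, 25.1977) (17.304, 26.45) (20.658, 29.0513) (37.7506, 85) (0, 85)]  |A|=1694.1551
7. ⊥bis P5·P6 via (27.845,49.26): [(0, 25.1977) (17.304, 26.45) (20.658, 29.0513) (27.4105, 51.154) (19.6457, 85) (0, 85)]  |A|=1387.7658
8. canonical 6-gon: [(0, 25.1977) (17.304, 26.45) (20.658, 29.0513) (27.4105, 51.154) (19.6457, 85) (0, 85)]
9. shoelace: 1387.7658

Area of P5's cell: 1387.7658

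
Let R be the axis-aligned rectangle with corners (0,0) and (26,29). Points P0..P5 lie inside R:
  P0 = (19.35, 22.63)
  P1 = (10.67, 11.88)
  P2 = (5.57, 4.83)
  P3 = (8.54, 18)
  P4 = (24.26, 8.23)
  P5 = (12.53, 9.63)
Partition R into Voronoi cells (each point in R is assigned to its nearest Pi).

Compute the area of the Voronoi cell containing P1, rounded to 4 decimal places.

1. box [0,26]×[0,29]: [(0, 0) (26, 0) (26, 29) (0, 29)]
2. ⊥bis P1·P0 via (15.01,17.255): [(0, 0) (26, 0) (26, 8.3812) (0.4641, 29) (0, 29)]  |A|=490.74
3. ⊥bis P1·P2 via (8.12,8.355): [(0, 14.229) (19.6696, 0) (26, 0) (26, 8.3812) (0.4641, 29) (0, 29)]  |A|=350.8005
4. ⊥bis P1·P3 via (9.605,14.94): [(2.4565, 12.452) (19.6696, 0) (26, 0) (26, 8.3812) (15.3855, 16.9518)]  |A|=217.3616
5. ⊥bis P1·P4 via (17.465,10.055): [(2.4565, 12.452) (15.5624, 2.9711) (18.6166, 14.3429) (15.3855, 16.9518)]  |A|=113.1326
6. ⊥bis P1·P5 via (11.6,10.755): [(2.4565, 12.452) (8.4276, 8.1325) (17.2626, 15.4361) (15.3855, 16.9518)]  |A|=54.909
7. canonical 4-gon: [(2.4565, 12.452) (8.4276, 8.1325) (17.2626, 15.4361) (15.3855, 16.9518)]
8. shoelace: 54.909

Area of P1's cell: 54.9090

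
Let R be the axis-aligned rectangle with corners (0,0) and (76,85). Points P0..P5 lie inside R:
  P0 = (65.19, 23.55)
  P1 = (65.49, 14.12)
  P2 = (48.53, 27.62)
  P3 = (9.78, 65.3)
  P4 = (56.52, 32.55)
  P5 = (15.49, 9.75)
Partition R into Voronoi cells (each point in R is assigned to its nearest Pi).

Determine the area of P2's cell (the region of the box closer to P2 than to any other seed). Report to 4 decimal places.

Area of P2's cell: 933.4414

1. box [0,76]×[0,85]: [(0, 0) (76, 0) (76, 85) (0, 85)]
2. ⊥bis P2·P0 via (56.86,25.585): [(0, 0) (50.6096, 0) (71.3749, 85) (0, 85)]  |A|=5184.3452
3. ⊥bis P2·P1 via (57.01,20.87): [(0, 0) (40.3977, 0) (55.1317, 18.5102) (71.3749, 85) (0, 85)]  |A|=5089.8322
4. ⊥bis P2·P3 via (29.155,46.46): [(0, 16.4771) (0, 0) (40.3977, 0) (55.1317, 18.5102) (71.3749, 85) (66.6308, 85)]  |A|=2806.9639
5. ⊥bis P2·P4 via (52.525,30.085): [(37.2712, 54.8067) (0, 16.4771) (0, 0) (40.3977, 0) (55.1317, 18.5102) (56.418, 23.7757)]  |A|=1917.1538
6. ⊥bis P2·P5 via (32.01,18.685): [(37.2712, 54.8067) (21.3364, 38.4194) (41.4208, 1.2853) (55.1317, 18.5102) (56.418, 23.7757)]  |A|=933.4414
7. canonical 5-gon: [(37.2712, 54.8067) (21.3364, 38.4194) (41.4208, 1.2853) (55.1317, 18.5102) (56.418, 23.7757)]
8. shoelace: 933.4414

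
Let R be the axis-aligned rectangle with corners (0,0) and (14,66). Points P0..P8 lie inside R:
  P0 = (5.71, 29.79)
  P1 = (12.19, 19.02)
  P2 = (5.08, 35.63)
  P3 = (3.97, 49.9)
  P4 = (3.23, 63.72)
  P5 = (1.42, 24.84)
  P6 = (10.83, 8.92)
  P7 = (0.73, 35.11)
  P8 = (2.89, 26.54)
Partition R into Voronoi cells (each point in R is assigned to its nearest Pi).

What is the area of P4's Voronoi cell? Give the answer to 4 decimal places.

Area of P4's cell: 126.1112

1. box [0,14]×[0,66]: [(0, 0) (14, 0) (14, 66) (0, 66)]
2. ⊥bis P4·P0 via (4.47,46.755): [(0, 46.4283) (14, 47.4516) (14, 66) (0, 66)]  |A|=266.8411
3. ⊥bis P4·P1 via (7.71,41.37): [(0, 46.4283) (14, 47.4516) (14, 66) (0, 66)]  |A|=266.8411
4. ⊥bis P4·P2 via (4.155,49.675): [(0, 49.4014) (14, 50.3234) (14, 66) (0, 66)]  |A|=225.9268
5. ⊥bis P4·P3 via (3.6,56.81): [(0, 56.6172) (14, 57.3669) (14, 66) (0, 66)]  |A|=126.1112
6. ⊥bis P4·P5 via (2.325,44.28): [(0, 56.6172) (14, 57.3669) (14, 66) (0, 66)]  |A|=126.1112
7. ⊥bis P4·P6 via (7.03,36.32): [(0, 56.6172) (14, 57.3669) (14, 66) (0, 66)]  |A|=126.1112
8. ⊥bis P4·P7 via (1.98,49.415): [(0, 56.6172) (14, 57.3669) (14, 66) (0, 66)]  |A|=126.1112
9. ⊥bis P4·P8 via (3.06,45.13): [(0, 56.6172) (14, 57.3669) (14, 66) (0, 66)]  |A|=126.1112
10. canonical 4-gon: [(0, 56.6172) (14, 57.3669) (14, 66) (0, 66)]
11. shoelace: 126.1112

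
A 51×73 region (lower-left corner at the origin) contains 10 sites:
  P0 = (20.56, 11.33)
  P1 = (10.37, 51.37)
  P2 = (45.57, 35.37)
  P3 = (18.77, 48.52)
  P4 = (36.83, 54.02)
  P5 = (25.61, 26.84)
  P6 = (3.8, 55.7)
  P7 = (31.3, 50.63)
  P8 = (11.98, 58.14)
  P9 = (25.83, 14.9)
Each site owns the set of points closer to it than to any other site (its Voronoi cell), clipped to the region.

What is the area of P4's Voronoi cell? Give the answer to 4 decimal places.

Area of P4's cell: 549.3743

1. box [0,51]×[0,73]: [(0, 0) (51, 0) (51, 73) (0, 73)]
2. ⊥bis P4·P0 via (28.695,32.675): [(0, 43.6112) (51, 24.1741) (51, 73) (0, 73)]  |A|=1994.4735
3. ⊥bis P4·P1 via (23.6,52.695): [(25.4824, 33.8994) (51, 24.1741) (51, 73) (21.5664, 73)]  |A|=1198.3949
4. ⊥bis P4·P2 via (41.2,44.695): [(25.1543, 37.1755) (51, 49.2876) (51, 73) (21.5664, 73)]  |A|=833.6538
5. ⊥bis P4·P3 via (27.8,51.27): [(21.7546, 71.1208) (31.2258, 40.0208) (51, 49.2876) (51, 73) (21.5664, 73)]  |A|=725.7671
6. ⊥bis P4·P5 via (31.22,40.43): [(21.7546, 71.1208) (31.0841, 40.4861) (31.6874, 40.2371) (51, 49.2876) (51, 73) (21.5664, 73)]  |A|=725.6444
7. ⊥bis P4·P6 via (20.315,54.86): [(21.7546, 71.1208) (31.0841, 40.4861) (31.6874, 40.2371) (51, 49.2876) (51, 73) (21.5664, 73)]  |A|=725.6444
8. ⊥bis P4·P7 via (34.065,52.325): [(21.6007, 72.6576) (39.2908, 43.8003) (51, 49.2876) (51, 73) (21.5664, 73)]  |A|=571.0861
9. ⊥bis P4·P8 via (24.405,56.08): [(25.9714, 65.5278) (39.2908, 43.8003) (51, 49.2876) (51, 73) (27.2102, 73)]  |A|=549.3743
10. ⊥bis P4·P9 via (31.33,34.46): [(25.9714, 65.5278) (39.2908, 43.8003) (51, 49.2876) (51, 73) (27.2102, 73)]  |A|=549.3743
11. canonical 5-gon: [(25.9714, 65.5278) (39.2908, 43.8003) (51, 49.2876) (51, 73) (27.2102, 73)]
12. shoelace: 549.3743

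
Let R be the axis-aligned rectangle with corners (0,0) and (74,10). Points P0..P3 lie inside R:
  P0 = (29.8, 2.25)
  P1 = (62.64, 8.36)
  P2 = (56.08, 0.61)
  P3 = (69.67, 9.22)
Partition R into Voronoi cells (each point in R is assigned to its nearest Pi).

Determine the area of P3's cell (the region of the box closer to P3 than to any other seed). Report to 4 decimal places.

Area of P3's cell: 73.8136

1. box [0,74]×[0,10]: [(0, 0) (74, 0) (74, 10) (0, 10)]
2. ⊥bis P3·P0 via (49.735,5.735): [(50.7376, 0) (74, 0) (74, 10) (48.9894, 10)]  |A|=241.3651
3. ⊥bis P3·P1 via (66.155,8.79): [(67.2303, 0) (74, 0) (74, 10) (66.007, 10)]  |A|=73.8136
4. ⊥bis P3·P2 via (62.875,4.915): [(67.2303, 0) (74, 0) (74, 10) (66.007, 10)]  |A|=73.8136
5. canonical 4-gon: [(67.2303, 0) (74, 0) (74, 10) (66.007, 10)]
6. shoelace: 73.8136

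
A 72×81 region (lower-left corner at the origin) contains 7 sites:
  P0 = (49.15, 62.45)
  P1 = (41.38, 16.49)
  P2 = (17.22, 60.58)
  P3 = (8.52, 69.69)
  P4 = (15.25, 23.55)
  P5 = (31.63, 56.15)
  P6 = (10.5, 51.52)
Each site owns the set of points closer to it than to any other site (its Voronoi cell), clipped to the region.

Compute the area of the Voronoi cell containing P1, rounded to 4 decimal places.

1. box [0,72]×[0,81]: [(0, 0) (72, 0) (72, 81) (0, 81)]
2. ⊥bis P1·P0 via (45.265,39.47): [(0, 47.1225) (0, 0) (72, 0) (72, 34.9502)]  |A|=2954.6166
3. ⊥bis P1·P2 via (29.3,38.535): [(34.3682, 41.3122) (0, 22.4795) (0, 0) (72, 0) (72, 34.9502)]  |A|=2531.1485
4. ⊥bis P1·P3 via (24.95,43.09): [(34.3682, 41.3122) (0, 22.4795) (0, 0) (72, 0) (72, 34.9502)]  |A|=2531.1485
5. ⊥bis P1·P4 via (28.315,20.02): [(34.3682, 41.3122) (34.0157, 41.1191) (22.9058, 0) (72, 0) (72, 34.9502)]  |A|=1677.8874
6. ⊥bis P1·P5 via (36.505,36.32): [(47.6667, 39.064) (32.4497, 35.323) (22.9058, 0) (72, 0) (72, 34.9502)]  |A|=1635.0371
7. ⊥bis P1·P6 via (25.94,34.005): [(47.6667, 39.064) (32.4497, 35.323) (22.9058, 0) (72, 0) (72, 34.9502)]  |A|=1635.0371
8. canonical 5-gon: [(47.6667, 39.064) (32.4497, 35.323) (22.9058, 0) (72, 0) (72, 34.9502)]
9. shoelace: 1635.0371

Area of P1's cell: 1635.0371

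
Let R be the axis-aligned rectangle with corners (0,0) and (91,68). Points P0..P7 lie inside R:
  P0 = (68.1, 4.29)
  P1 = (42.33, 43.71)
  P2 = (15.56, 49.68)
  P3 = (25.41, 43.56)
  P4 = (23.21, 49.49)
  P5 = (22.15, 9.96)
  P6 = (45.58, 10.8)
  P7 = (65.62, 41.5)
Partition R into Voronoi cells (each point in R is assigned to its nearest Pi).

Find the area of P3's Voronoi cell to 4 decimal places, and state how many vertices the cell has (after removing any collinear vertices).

Area of P3's cell: 395.2027 (5 vertices)

1. box [0,91]×[0,68]: [(0, 0) (91, 0) (91, 68) (0, 68)]
2. ⊥bis P3·P0 via (46.755,23.925): [(0, 0) (24.7467, 0) (87.299, 68) (0, 68)]  |A|=3809.555
3. ⊥bis P3·P1 via (33.87,43.635): [(0, 0) (24.7467, 0) (34.1661, 10.2397) (33.654, 68) (0, 68)]  |A|=2260.2778
4. ⊥bis P3·P2 via (20.485,46.62): [(0, 13.6499) (0, 0) (24.7467, 0) (34.1661, 10.2397) (33.6556, 67.8178)]  |A|=1342.6183
5. ⊥bis P3·P4 via (24.31,46.525): [(19.2625, 44.6524) (0, 13.6499) (0, 0) (24.7467, 0) (34.1661, 10.2397) (33.8131, 50.0506)]  |A|=1212.9313
6. ⊥bis P3·P5 via (23.78,26.76): [(19.2625, 44.6524) (9.0345, 28.1907) (34.0284, 25.7657) (33.8131, 50.0506)]  |A|=395.385
7. ⊥bis P3·P6 via (35.495,27.18): [(19.2625, 44.6524) (9.0345, 28.1907) (33.3109, 25.8353) (34.0239, 26.2743) (33.8131, 50.0506)]  |A|=395.2027
8. ⊥bis P3·P7 via (45.515,42.53): [(19.2625, 44.6524) (9.0345, 28.1907) (33.3109, 25.8353) (34.0239, 26.2743) (33.8131, 50.0506)]  |A|=395.2027
9. canonical 5-gon: [(19.2625, 44.6524) (9.0345, 28.1907) (33.3109, 25.8353) (34.0239, 26.2743) (33.8131, 50.0506)]
10. shoelace: 395.2027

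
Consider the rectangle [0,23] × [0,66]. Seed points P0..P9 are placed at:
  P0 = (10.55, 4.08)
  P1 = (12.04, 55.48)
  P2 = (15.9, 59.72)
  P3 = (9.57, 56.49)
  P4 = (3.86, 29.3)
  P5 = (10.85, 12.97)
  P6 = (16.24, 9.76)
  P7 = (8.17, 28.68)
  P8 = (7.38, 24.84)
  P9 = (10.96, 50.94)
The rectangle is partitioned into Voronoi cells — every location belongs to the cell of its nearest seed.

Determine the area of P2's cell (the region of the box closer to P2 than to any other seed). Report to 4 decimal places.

1. box [0,23]×[0,66]: [(0, 0) (23, 0) (23, 66) (0, 66)]
2. ⊥bis P2·P0 via (13.225,31.9): [(0, 33.1716) (23, 30.9601) (23, 66) (0, 66)]  |A|=780.4851
3. ⊥bis P2·P1 via (13.97,57.6): [(23, 49.3793) (23, 66) (4.7431, 66)]  |A|=151.7217
4. ⊥bis P2·P3 via (12.735,58.105): [(12.1448, 59.2616) (23, 49.3793) (23, 66) (8.7064, 66)]  |A|=138.3683
5. ⊥bis P2·P4 via (9.88,44.51): [(12.1448, 59.2616) (23, 49.3793) (23, 66) (8.7064, 66)]  |A|=138.3683
6. ⊥bis P2·P5 via (13.375,36.345): [(12.1448, 59.2616) (23, 49.3793) (23, 66) (8.7064, 66)]  |A|=138.3683
7. ⊥bis P2·P6 via (16.07,34.74): [(12.1448, 59.2616) (23, 49.3793) (23, 66) (8.7064, 66)]  |A|=138.3683
8. ⊥bis P2·P7 via (12.035,44.2): [(12.1448, 59.2616) (23, 49.3793) (23, 66) (8.7064, 66)]  |A|=138.3683
9. ⊥bis P2·P8 via (11.64,42.28): [(12.1448, 59.2616) (23, 49.3793) (23, 66) (8.7064, 66)]  |A|=138.3683
10. ⊥bis P2·P9 via (13.43,55.33): [(12.1448, 59.2616) (21.3717, 50.8617) (23, 49.9455) (23, 66) (8.7064, 66)]  |A|=137.9073
11. canonical 5-gon: [(12.1448, 59.2616) (21.3717, 50.8617) (23, 49.9455) (23, 66) (8.7064, 66)]
12. shoelace: 137.9073

Area of P2's cell: 137.9073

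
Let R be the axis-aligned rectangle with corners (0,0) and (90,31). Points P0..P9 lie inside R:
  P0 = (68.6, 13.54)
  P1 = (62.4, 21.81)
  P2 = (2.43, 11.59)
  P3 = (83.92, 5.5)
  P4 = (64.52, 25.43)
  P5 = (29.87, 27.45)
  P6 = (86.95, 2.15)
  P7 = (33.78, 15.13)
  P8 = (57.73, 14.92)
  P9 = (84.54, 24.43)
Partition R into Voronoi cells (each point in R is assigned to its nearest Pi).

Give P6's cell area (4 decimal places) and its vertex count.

Area of P6's cell: 34.9733 (3 vertices)

1. box [0,90]×[0,31]: [(0, 0) (90, 0) (90, 31) (0, 31)]
2. ⊥bis P6·P0 via (77.775,7.845): [(72.9055, 0) (90, 0) (90, 27.5402)]  |A|=235.3927
3. ⊥bis P6·P1 via (74.675,11.98): [(72.9055, 0) (90, 0) (90, 27.5402)]  |A|=235.3927
4. ⊥bis P6·P2 via (44.69,6.87): [(72.9055, 0) (90, 0) (90, 27.5402)]  |A|=235.3927
5. ⊥bis P6·P3 via (85.435,3.825): [(81.206, 0) (90, 0) (90, 7.9539)]  |A|=34.9733
6. ⊥bis P6·P4 via (75.735,13.79): [(81.206, 0) (90, 0) (90, 7.9539)]  |A|=34.9733
7. ⊥bis P6·P5 via (58.41,14.8): [(81.206, 0) (90, 0) (90, 7.9539)]  |A|=34.9733
8. ⊥bis P6·P7 via (60.365,8.64): [(81.206, 0) (90, 0) (90, 7.9539)]  |A|=34.9733
9. ⊥bis P6·P8 via (72.34,8.535): [(81.206, 0) (90, 0) (90, 7.9539)]  |A|=34.9733
10. ⊥bis P6·P9 via (85.745,13.29): [(81.206, 0) (90, 0) (90, 7.9539)]  |A|=34.9733
11. canonical 3-gon: [(81.206, 0) (90, 0) (90, 7.9539)]
12. shoelace: 34.9733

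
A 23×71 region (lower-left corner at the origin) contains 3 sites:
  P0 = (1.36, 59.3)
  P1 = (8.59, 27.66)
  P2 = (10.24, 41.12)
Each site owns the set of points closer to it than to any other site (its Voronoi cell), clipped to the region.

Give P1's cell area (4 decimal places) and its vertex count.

Area of P1's cell: 785.0914 (4 vertices)

1. box [0,23]×[0,71]: [(0, 0) (23, 0) (23, 71) (0, 71)]
2. ⊥bis P1·P0 via (4.975,43.48): [(0, 42.3432) (0, 0) (23, 0) (23, 47.5989)]  |A|=1034.3334
3. ⊥bis P1·P2 via (9.415,34.39): [(0, 35.5441) (0, 0) (23, 0) (23, 32.7247)]  |A|=785.0914
4. canonical 4-gon: [(0, 35.5441) (0, 0) (23, 0) (23, 32.7247)]
5. shoelace: 785.0914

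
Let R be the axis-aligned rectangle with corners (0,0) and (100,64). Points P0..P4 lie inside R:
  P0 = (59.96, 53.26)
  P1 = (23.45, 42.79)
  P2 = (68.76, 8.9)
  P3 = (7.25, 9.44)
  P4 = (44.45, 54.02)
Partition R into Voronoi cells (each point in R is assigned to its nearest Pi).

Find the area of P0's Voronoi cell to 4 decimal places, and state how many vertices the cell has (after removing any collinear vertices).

1. box [0,100]×[0,64]: [(0, 0) (100, 0) (100, 64) (0, 64)]
2. ⊥bis P0·P1 via (41.705,48.025): [(55.4772, 0) (100, 0) (100, 64) (37.1238, 64)]  |A|=3436.7679
3. ⊥bis P0·P2 via (64.36,31.08): [(47.5222, 27.7398) (100, 38.1502) (100, 64) (37.1238, 64)]  |A|=1818.2234
4. ⊥bis P0·P3 via (33.605,31.35): [(47.5222, 27.7398) (100, 38.1502) (100, 64) (37.1238, 64)]  |A|=1818.2234
5. ⊥bis P0·P4 via (52.205,53.64): [(50.9694, 28.4236) (100, 38.1502) (100, 64) (52.7126, 64)]  |A|=1474.8737
6. canonical 4-gon: [(50.9694, 28.4236) (100, 38.1502) (100, 64) (52.7126, 64)]
7. shoelace: 1474.8737

Area of P0's cell: 1474.8737 (4 vertices)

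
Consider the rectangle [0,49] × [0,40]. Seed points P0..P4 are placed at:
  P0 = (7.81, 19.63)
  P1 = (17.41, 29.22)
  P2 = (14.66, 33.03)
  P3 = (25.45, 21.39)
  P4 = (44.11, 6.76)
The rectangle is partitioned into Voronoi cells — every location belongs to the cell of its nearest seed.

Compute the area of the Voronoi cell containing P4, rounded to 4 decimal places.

1. box [0,49]×[0,40]: [(0, 0) (49, 0) (49, 40) (0, 40)]
2. ⊥bis P4·P0 via (25.96,13.195): [(21.2818, 0) (49, 0) (49, 40) (35.4636, 40)]  |A|=825.0927
3. ⊥bis P4·P1 via (30.76,17.99): [(25.4016, 11.6201) (21.2818, 0) (49, 0) (49, 39.6733)]  |A|=629.1572
4. ⊥bis P4·P2 via (29.385,19.895): [(25.4016, 11.6201) (21.2818, 0) (49, 0) (49, 39.6733)]  |A|=629.1572
5. ⊥bis P4·P3 via (34.78,14.075): [(23.7448, 0) (49, 0) (49, 32.2121)]  |A|=406.7614
6. canonical 3-gon: [(23.7448, 0) (49, 0) (49, 32.2121)]
7. shoelace: 406.7614

Area of P4's cell: 406.7614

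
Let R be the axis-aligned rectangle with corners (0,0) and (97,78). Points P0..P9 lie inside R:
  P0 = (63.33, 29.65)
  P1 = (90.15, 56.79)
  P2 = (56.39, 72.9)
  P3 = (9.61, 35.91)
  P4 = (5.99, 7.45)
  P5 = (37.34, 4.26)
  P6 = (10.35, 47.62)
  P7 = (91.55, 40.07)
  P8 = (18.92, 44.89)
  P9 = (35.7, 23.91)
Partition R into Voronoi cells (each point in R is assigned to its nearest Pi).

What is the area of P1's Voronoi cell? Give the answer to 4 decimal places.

Area of P1's cell: 725.3994

1. box [0,97]×[0,78]: [(0, 0) (97, 0) (97, 78) (0, 78)]
2. ⊥bis P1·P0 via (76.74,43.22): [(97, 23.1989) (97, 78) (41.545, 78)]  |A|=1519.4973
3. ⊥bis P1·P2 via (73.27,64.845): [(67.3695, 52.48) (97, 23.1989) (97, 78) (79.5475, 78)]  |A|=1034.5862
4. ⊥bis P1·P3 via (49.88,46.35): [(67.3695, 52.48) (97, 23.1989) (97, 78) (79.5475, 78)]  |A|=1034.5862
5. ⊥bis P1·P4 via (48.07,32.12): [(67.3695, 52.48) (97, 23.1989) (97, 78) (79.5475, 78)]  |A|=1034.5862
6. ⊥bis P1·P5 via (63.745,30.525): [(67.3695, 52.48) (97, 23.1989) (97, 78) (79.5475, 78)]  |A|=1034.5862
7. ⊥bis P1·P6 via (50.25,52.205): [(67.3695, 52.48) (97, 23.1989) (97, 78) (79.5475, 78)]  |A|=1034.5862
8. ⊥bis P1·P7 via (90.85,48.43): [(67.3695, 52.48) (72.9818, 46.9339) (97, 48.945) (97, 78) (79.5475, 78)]  |A|=725.3994
9. ⊥bis P1·P8 via (54.535,50.84): [(67.3695, 52.48) (72.9818, 46.9339) (97, 48.945) (97, 78) (79.5475, 78)]  |A|=725.3994
10. ⊥bis P1·P9 via (62.925,40.35): [(67.3695, 52.48) (72.9818, 46.9339) (97, 48.945) (97, 78) (79.5475, 78)]  |A|=725.3994
11. canonical 5-gon: [(67.3695, 52.48) (72.9818, 46.9339) (97, 48.945) (97, 78) (79.5475, 78)]
12. shoelace: 725.3994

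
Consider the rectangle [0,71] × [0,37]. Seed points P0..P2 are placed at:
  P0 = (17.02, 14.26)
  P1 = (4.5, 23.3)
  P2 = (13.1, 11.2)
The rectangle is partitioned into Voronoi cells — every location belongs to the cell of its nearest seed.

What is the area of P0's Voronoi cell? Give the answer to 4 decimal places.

1. box [0,71]×[0,37]: [(0, 0) (71, 0) (71, 37) (0, 37)]
2. ⊥bis P0·P1 via (10.76,18.78): [(0, 3.8779) (0, 0) (71, 0) (71, 37) (23.9157, 37)]  |A|=2230.9314
3. ⊥bis P0·P2 via (15.06,12.73): [(10.5569, 18.4987) (24.9972, 0) (71, 0) (71, 37) (23.9157, 37)]  |A|=1979.2545
4. canonical 5-gon: [(10.5569, 18.4987) (24.9972, 0) (71, 0) (71, 37) (23.9157, 37)]
5. shoelace: 1979.2545

Area of P0's cell: 1979.2545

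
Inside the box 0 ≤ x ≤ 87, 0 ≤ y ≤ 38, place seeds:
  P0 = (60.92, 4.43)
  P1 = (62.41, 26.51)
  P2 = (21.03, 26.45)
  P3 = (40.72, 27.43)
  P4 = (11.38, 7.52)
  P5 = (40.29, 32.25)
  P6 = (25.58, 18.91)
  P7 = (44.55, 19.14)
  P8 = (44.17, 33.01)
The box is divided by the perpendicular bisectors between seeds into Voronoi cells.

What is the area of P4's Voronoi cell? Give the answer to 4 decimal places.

1. box [0,87]×[0,38]: [(0, 0) (87, 0) (87, 38) (0, 38)]
2. ⊥bis P4·P0 via (36.15,5.975): [(0, 0) (35.7773, 0) (38.1475, 38) (0, 38)]  |A|=1404.5719
3. ⊥bis P4·P1 via (36.895,17.015): [(0, 0) (35.7773, 0) (36.8467, 17.1448) (29.0858, 38) (0, 38)]  |A|=1310.0795
4. ⊥bis P4·P2 via (16.205,16.985): [(0, 25.2459) (0, 0) (35.7773, 0) (36.2009, 6.7916)]  |A|=578.4549
5. ⊥bis P4·P3 via (26.05,17.475): [(31.7653, 9.0528) (0, 25.2459) (0, 0) (35.7773, 0) (35.9567, 2.8762)]  |A|=569.495
6. ⊥bis P4·P5 via (25.835,19.885): [(31.7653, 9.0528) (0, 25.2459) (0, 0) (35.7773, 0) (35.9567, 2.8762)]  |A|=569.495
7. ⊥bis P4·P6 via (18.48,13.215): [(14.9379, 17.6309) (0, 25.2459) (0, 0) (29.0799, 0)]  |A|=444.9134
8. ⊥bis P4·P7 via (27.965,13.33): [(14.9379, 17.6309) (0, 25.2459) (0, 0) (29.0799, 0)]  |A|=444.9134
9. ⊥bis P4·P8 via (27.775,20.265): [(14.9379, 17.6309) (0, 25.2459) (0, 0) (29.0799, 0)]  |A|=444.9134
10. canonical 4-gon: [(14.9379, 17.6309) (0, 25.2459) (0, 0) (29.0799, 0)]
11. shoelace: 444.9134

Area of P4's cell: 444.9134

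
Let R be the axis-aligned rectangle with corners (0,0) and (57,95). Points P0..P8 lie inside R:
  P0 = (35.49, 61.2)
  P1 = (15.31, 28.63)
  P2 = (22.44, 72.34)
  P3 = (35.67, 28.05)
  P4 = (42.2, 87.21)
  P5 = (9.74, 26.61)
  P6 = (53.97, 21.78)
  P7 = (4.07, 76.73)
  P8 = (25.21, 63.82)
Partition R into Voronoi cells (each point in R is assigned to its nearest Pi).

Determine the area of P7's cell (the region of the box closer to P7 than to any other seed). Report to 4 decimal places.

Area of P7's cell: 536.4183

1. box [0,57]×[0,95]: [(0, 0) (57, 0) (57, 95) (0, 95)]
2. ⊥bis P7·P0 via (19.78,68.965): [(0, 28.9465) (32.6483, 95) (0, 95)]  |A|=1078.2692
3. ⊥bis P7·P1 via (9.69,52.68): [(0, 50.4156) (11.9973, 53.2192) (32.6483, 95) (0, 95)]  |A|=949.4833
4. ⊥bis P7·P2 via (13.255,74.535): [(0, 50.4156) (7.9341, 52.2697) (18.1457, 95) (0, 95)]  |A|=564.5534
5. ⊥bis P7·P3 via (19.87,52.39): [(0, 50.4156) (7.9341, 52.2697) (18.1457, 95) (0, 95)]  |A|=564.5534
6. ⊥bis P7·P4 via (23.135,81.97): [(0, 50.4156) (7.9341, 52.2697) (18.1457, 95) (0, 95)]  |A|=564.5534
7. ⊥bis P7·P5 via (6.905,51.67): [(0, 50.8888) (3.9253, 51.3329) (7.9341, 52.2697) (18.1457, 95) (0, 95)]  |A|=563.6247
8. ⊥bis P7·P6 via (29.02,49.255): [(0, 50.8888) (3.9253, 51.3329) (7.9341, 52.2697) (18.1457, 95) (0, 95)]  |A|=563.6247
9. ⊥bis P7·P8 via (14.64,70.275): [(0, 50.8888) (3.0089, 51.2292) (10.692, 63.8102) (18.1457, 95) (0, 95)]  |A|=536.4183
10. canonical 5-gon: [(0, 50.8888) (3.0089, 51.2292) (10.692, 63.8102) (18.1457, 95) (0, 95)]
11. shoelace: 536.4183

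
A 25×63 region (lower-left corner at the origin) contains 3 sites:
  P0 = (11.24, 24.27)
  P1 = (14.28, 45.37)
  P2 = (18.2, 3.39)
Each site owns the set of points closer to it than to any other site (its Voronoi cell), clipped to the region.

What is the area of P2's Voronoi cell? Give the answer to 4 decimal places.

Area of P2's cell: 327.2500

1. box [0,25]×[0,63]: [(0, 0) (25, 0) (25, 63) (0, 63)]
2. ⊥bis P2·P0 via (14.72,13.83): [(0, 8.9233) (0, 0) (25, 0) (25, 17.2567)]  |A|=327.25
3. ⊥bis P2·P1 via (16.24,24.38): [(0, 8.9233) (0, 0) (25, 0) (25, 17.2567)]  |A|=327.25
4. canonical 4-gon: [(0, 8.9233) (0, 0) (25, 0) (25, 17.2567)]
5. shoelace: 327.25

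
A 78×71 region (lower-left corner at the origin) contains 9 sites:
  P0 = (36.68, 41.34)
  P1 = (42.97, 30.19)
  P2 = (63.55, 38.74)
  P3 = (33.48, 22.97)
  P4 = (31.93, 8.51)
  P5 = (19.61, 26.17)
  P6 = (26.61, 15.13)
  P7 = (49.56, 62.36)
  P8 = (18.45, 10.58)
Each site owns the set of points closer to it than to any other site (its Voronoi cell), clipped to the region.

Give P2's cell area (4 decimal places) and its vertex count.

Area of P2's cell: 1157.3296 (6 vertices)

1. box [0,78]×[0,71]: [(0, 0) (78, 0) (78, 71) (0, 71)]
2. ⊥bis P2·P0 via (50.115,40.04): [(46.2406, 0) (78, 0) (78, 71) (53.1108, 71)]  |A|=2011.0253
3. ⊥bis P2·P1 via (53.26,34.465): [(50.2716, 41.6582) (67.5785, 0) (78, 0) (78, 71) (53.1108, 71)]  |A|=1566.5761
4. ⊥bis P2·P3 via (48.515,30.855): [(50.2716, 41.6582) (67.5785, 0) (78, 0) (78, 71) (53.1108, 71)]  |A|=1566.5761
5. ⊥bis P2·P4 via (47.74,23.625): [(50.2716, 41.6582) (65.4667, 5.0832) (70.3265, 0) (78, 0) (78, 71) (53.1108, 71)]  |A|=1559.5921
6. ⊥bis P2·P5 via (41.58,32.455): [(50.2716, 41.6582) (65.4667, 5.0832) (70.3265, 0) (78, 0) (78, 71) (53.1108, 71)]  |A|=1559.5921
7. ⊥bis P2·P6 via (45.08,26.935): [(50.2716, 41.6582) (65.4667, 5.0832) (70.3265, 0) (78, 0) (78, 71) (53.1108, 71)]  |A|=1559.5921
8. ⊥bis P2·P7 via (56.555,50.55): [(50.8023, 47.1427) (50.2716, 41.6582) (65.4667, 5.0832) (70.3265, 0) (78, 0) (78, 63.2518)]  |A|=1157.3296
9. ⊥bis P2·P8 via (41,24.66): [(50.8023, 47.1427) (50.2716, 41.6582) (65.4667, 5.0832) (70.3265, 0) (78, 0) (78, 63.2518)]  |A|=1157.3296
10. canonical 6-gon: [(50.8023, 47.1427) (50.2716, 41.6582) (65.4667, 5.0832) (70.3265, 0) (78, 0) (78, 63.2518)]
11. shoelace: 1157.3296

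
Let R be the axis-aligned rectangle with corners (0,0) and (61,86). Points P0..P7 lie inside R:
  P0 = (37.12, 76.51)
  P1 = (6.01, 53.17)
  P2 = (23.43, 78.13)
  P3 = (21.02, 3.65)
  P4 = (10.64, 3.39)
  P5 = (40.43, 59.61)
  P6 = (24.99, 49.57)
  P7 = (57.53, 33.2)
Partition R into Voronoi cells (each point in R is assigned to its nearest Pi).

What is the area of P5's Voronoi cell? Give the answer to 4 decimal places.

Area of P5's cell: 656.8242

1. box [0,61]×[0,86]: [(0, 0) (61, 0) (61, 86) (0, 86)]
2. ⊥bis P5·P0 via (38.775,68.06): [(0, 60.4656) (0, 0) (61, 0) (61, 72.4129)]  |A|=4052.7958
3. ⊥bis P5·P1 via (23.22,56.39): [(21.6636, 64.7086) (33.7706, 0) (61, 0) (61, 72.4129)]  |A|=2305.2209
4. ⊥bis P5·P2 via (31.93,68.87): [(28.9515, 66.136) (22.5039, 60.2175) (33.7706, 0) (61, 0) (61, 72.4129)]  |A|=2288.2557
5. ⊥bis P5·P3 via (30.725,31.63): [(28.9515, 66.136) (22.5039, 60.2175) (27.6533, 32.6954) (61, 21.129) (61, 72.4129)]  |A|=1490.8259
6. ⊥bis P5·P4 via (25.535,31.5): [(28.9515, 66.136) (22.5039, 60.2175) (27.6533, 32.6954) (61, 21.129) (61, 72.4129)]  |A|=1490.8259
7. ⊥bis P5·P6 via (32.71,54.59): [(28.9515, 66.136) (26.6036, 63.9807) (52.5661, 24.0543) (61, 21.129) (61, 72.4129)]  |A|=1039.5527
8. ⊥bis P5·P7 via (48.98,46.405): [(28.9515, 66.136) (26.6036, 63.9807) (41.276, 41.4168) (61, 54.1877) (61, 72.4129)]  |A|=656.8242
9. canonical 5-gon: [(28.9515, 66.136) (26.6036, 63.9807) (41.276, 41.4168) (61, 54.1877) (61, 72.4129)]
10. shoelace: 656.8242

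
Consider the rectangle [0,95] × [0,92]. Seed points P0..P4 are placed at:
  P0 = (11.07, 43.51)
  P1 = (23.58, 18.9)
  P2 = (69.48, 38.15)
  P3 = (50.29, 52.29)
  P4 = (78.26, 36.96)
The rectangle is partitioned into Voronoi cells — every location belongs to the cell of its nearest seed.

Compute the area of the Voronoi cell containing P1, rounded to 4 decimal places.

Area of P1's cell: 1637.3337

1. box [0,95]×[0,92]: [(0, 0) (95, 0) (95, 92) (0, 92)]
2. ⊥bis P1·P0 via (17.325,31.205): [(0, 22.3982) (0, 0) (95, 0) (95, 70.6895)]  |A|=4421.6663
3. ⊥bis P1·P2 via (46.53,28.525): [(40.4715, 42.971) (0, 22.3982) (0, 0) (58.4931, 0)]  |A|=1709.9986
4. ⊥bis P1·P3 via (36.935,35.595): [(46.9121, 27.6139) (32.6711, 39.0059) (0, 22.3982) (0, 0) (58.4931, 0)]  |A|=1637.3337
5. ⊥bis P1·P4 via (50.92,27.93): [(46.9121, 27.6139) (32.6711, 39.0059) (0, 22.3982) (0, 0) (58.4931, 0)]  |A|=1637.3337
6. canonical 5-gon: [(46.9121, 27.6139) (32.6711, 39.0059) (0, 22.3982) (0, 0) (58.4931, 0)]
7. shoelace: 1637.3337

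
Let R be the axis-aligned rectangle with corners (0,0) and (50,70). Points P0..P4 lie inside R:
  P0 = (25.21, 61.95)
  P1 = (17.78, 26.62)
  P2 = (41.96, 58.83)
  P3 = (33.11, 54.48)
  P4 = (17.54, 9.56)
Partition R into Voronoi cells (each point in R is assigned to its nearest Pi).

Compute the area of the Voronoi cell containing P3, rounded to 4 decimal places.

1. box [0,50]×[0,70]: [(0, 0) (50, 0) (50, 70) (0, 70)]
2. ⊥bis P3·P0 via (29.16,58.215): [(0, 27.3764) (0, 0) (50, 0) (50, 70) (40.3035, 70)]  |A|=2641.06
3. ⊥bis P3·P1 via (25.445,40.55): [(16.9016, 45.251) (50, 27.0386) (50, 70) (40.3035, 70)]  |A|=830.9653
4. ⊥bis P3·P2 via (37.535,56.655): [(34.166, 63.5092) (16.9016, 45.251) (50, 27.0386) (50, 31.2952)]  |A|=493.0702
5. ⊥bis P3·P4 via (25.325,32.02): [(34.166, 63.5092) (16.9016, 45.251) (50, 27.0386) (50, 31.2952)]  |A|=493.0702
6. canonical 4-gon: [(34.166, 63.5092) (16.9016, 45.251) (50, 27.0386) (50, 31.2952)]
7. shoelace: 493.0702

Area of P3's cell: 493.0702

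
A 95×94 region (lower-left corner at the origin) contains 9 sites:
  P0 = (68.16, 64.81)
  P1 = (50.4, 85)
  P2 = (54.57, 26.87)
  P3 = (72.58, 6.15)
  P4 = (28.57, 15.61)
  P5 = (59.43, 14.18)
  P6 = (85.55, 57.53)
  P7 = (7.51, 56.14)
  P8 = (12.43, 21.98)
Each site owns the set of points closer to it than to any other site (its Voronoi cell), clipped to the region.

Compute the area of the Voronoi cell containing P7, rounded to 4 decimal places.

1. box [0,95]×[0,94]: [(0, 0) (95, 0) (95, 94) (0, 94)]
2. ⊥bis P7·P0 via (37.835,60.475): [(0, 0) (46.48, 0) (33.0426, 94) (0, 94)]  |A|=3737.5593
3. ⊥bis P7·P1 via (28.955,70.57): [(0, 0) (46.48, 0) (38.398, 56.5363) (13.1893, 94) (0, 94)]  |A|=3365.6718
4. ⊥bis P7·P2 via (31.04,41.505): [(0, 0) (5.2251, 0) (38.7701, 53.9334) (38.398, 56.5363) (13.1893, 94) (0, 94)]  |A|=2253.1621
5. ⊥bis P7·P3 via (40.045,31.145): [(0, 0) (5.2251, 0) (38.7701, 53.9334) (38.398, 56.5363) (13.1893, 94) (0, 94)]  |A|=2253.1621
6. ⊥bis P7·P4 via (18.04,35.875): [(0, 26.5011) (32.0738, 43.1672) (38.7701, 53.9334) (38.398, 56.5363) (13.1893, 94) (0, 94)]  |A|=1715.39
7. ⊥bis P7·P5 via (33.47,35.16): [(0, 26.5011) (32.0738, 43.1672) (38.7701, 53.9334) (38.398, 56.5363) (13.1893, 94) (0, 94)]  |A|=1715.39
8. ⊥bis P7·P6 via (46.53,56.835): [(0, 26.5011) (32.0738, 43.1672) (38.7701, 53.9334) (38.398, 56.5363) (13.1893, 94) (0, 94)]  |A|=1715.39
9. ⊥bis P7·P8 via (9.97,39.06): [(0, 37.624) (29.6147, 41.8894) (32.0738, 43.1672) (38.7701, 53.9334) (38.398, 56.5363) (13.1893, 94) (0, 94)]  |A|=1550.6893
10. canonical 7-gon: [(0, 37.624) (29.6147, 41.8894) (32.0738, 43.1672) (38.7701, 53.9334) (38.398, 56.5363) (13.1893, 94) (0, 94)]
11. shoelace: 1550.6893

Area of P7's cell: 1550.6893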